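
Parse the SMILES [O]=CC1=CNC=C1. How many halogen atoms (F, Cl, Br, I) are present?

0

Scan the SMILES for the halogen motif — none present.
Groups that are present: 1 aldehyde.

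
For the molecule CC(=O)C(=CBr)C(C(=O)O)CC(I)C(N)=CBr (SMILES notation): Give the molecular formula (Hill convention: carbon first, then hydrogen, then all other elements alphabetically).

Walk through each heavy atom and fill implicit hydrogens from standard valence (C 4, N 3, O 2, S 2, halogen 1):
  atom 1: C, bond orders sum to 1 (valence 4) → 3 H
  atom 2: C, bond orders sum to 4 (valence 4) → 0 H
  atom 3: O, bond orders sum to 2 (valence 2) → 0 H
  atom 4: C, bond orders sum to 4 (valence 4) → 0 H
  atom 5: C, bond orders sum to 3 (valence 4) → 1 H
  atom 6: Br (halogen, monovalent) → 0 H
  atom 7: C, bond orders sum to 3 (valence 4) → 1 H
  atom 8: C, bond orders sum to 4 (valence 4) → 0 H
  atom 9: O, bond orders sum to 2 (valence 2) → 0 H
  atom 10: O, bond orders sum to 1 (valence 2) → 1 H
  atom 11: C, bond orders sum to 2 (valence 4) → 2 H
  atom 12: C, bond orders sum to 3 (valence 4) → 1 H
  atom 13: I (halogen, monovalent) → 0 H
  atom 14: C, bond orders sum to 4 (valence 4) → 0 H
  atom 15: N, bond orders sum to 1 (valence 3) → 2 H
  atom 16: C, bond orders sum to 3 (valence 4) → 1 H
  atom 17: Br (halogen, monovalent) → 0 H
Totals → C:10, H:12, Br:2, I:1, N:1, O:3.

C10H12Br2INO3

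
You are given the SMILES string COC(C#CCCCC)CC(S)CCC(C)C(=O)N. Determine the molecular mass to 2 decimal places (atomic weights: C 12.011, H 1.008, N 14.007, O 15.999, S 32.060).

First, the molecular formula is C15H27NO2S (counting implicit H from valence).
  C: 15 × 12.011 = 180.165
  H: 27 × 1.008 = 27.216
  N: 1 × 14.007 = 14.007
  O: 2 × 15.999 = 31.998
  S: 1 × 32.060 = 32.060
Sum: 15×12.011 + 27×1.008 + 1×14.007 + 2×15.999 + 1×32.060 = 285.446 → 285.45 g/mol.

285.45 g/mol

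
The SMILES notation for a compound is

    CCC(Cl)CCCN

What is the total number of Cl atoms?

1

Scan the SMILES for Cl atoms (remember two-letter symbols like Cl and Br are single atoms).
Chlorine count: 1.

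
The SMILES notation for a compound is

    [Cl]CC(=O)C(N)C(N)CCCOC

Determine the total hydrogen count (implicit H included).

17

Walk through each heavy atom and fill implicit hydrogens from standard valence (C 4, N 3, O 2, S 2, halogen 1):
  atom 1: Cl with explicit H count 0
  atom 2: C, bond orders sum to 2 (valence 4) → 2 H
  atom 3: C, bond orders sum to 4 (valence 4) → 0 H
  atom 4: O, bond orders sum to 2 (valence 2) → 0 H
  atom 5: C, bond orders sum to 3 (valence 4) → 1 H
  atom 6: N, bond orders sum to 1 (valence 3) → 2 H
  atom 7: C, bond orders sum to 3 (valence 4) → 1 H
  atom 8: N, bond orders sum to 1 (valence 3) → 2 H
  atom 9: C, bond orders sum to 2 (valence 4) → 2 H
  atom 10: C, bond orders sum to 2 (valence 4) → 2 H
  atom 11: C, bond orders sum to 2 (valence 4) → 2 H
  atom 12: O, bond orders sum to 2 (valence 2) → 0 H
  atom 13: C, bond orders sum to 1 (valence 4) → 3 H
Total hydrogens: 17.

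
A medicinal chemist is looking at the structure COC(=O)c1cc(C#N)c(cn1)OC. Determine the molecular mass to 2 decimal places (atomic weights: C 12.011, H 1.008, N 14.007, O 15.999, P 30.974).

First, the molecular formula is C9H8N2O3 (counting implicit H from valence).
  C: 9 × 12.011 = 108.099
  H: 8 × 1.008 = 8.064
  N: 2 × 14.007 = 28.014
  O: 3 × 15.999 = 47.997
Sum: 9×12.011 + 8×1.008 + 2×14.007 + 3×15.999 = 192.174 → 192.17 g/mol.

192.17 g/mol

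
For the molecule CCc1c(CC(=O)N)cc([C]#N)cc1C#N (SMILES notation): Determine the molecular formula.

C12H11N3O

Walk through each heavy atom and fill implicit hydrogens from standard valence (C 4, N 3, O 2, S 2, halogen 1); for lowercase aromatic atoms, an aromatic c carries 1 H when it has two neighbours and 0 H with three, and aromatic n carries 0 H:
  atom 1: C, bond orders sum to 1 (valence 4) → 3 H
  atom 2: C, bond orders sum to 2 (valence 4) → 2 H
  atom 3: aromatic c, 3 neighbours → 0 H
  atom 4: aromatic c, 3 neighbours → 0 H
  atom 5: C, bond orders sum to 2 (valence 4) → 2 H
  atom 6: C, bond orders sum to 4 (valence 4) → 0 H
  atom 7: O, bond orders sum to 2 (valence 2) → 0 H
  atom 8: N, bond orders sum to 1 (valence 3) → 2 H
  atom 9: aromatic c, 2 neighbours → 1 H
  atom 10: aromatic c, 3 neighbours → 0 H
  atom 11: C with explicit H count 0
  atom 12: N, bond orders sum to 3 (valence 3) → 0 H
  atom 13: aromatic c, 2 neighbours → 1 H
  atom 14: aromatic c, 3 neighbours → 0 H
  atom 15: C, bond orders sum to 4 (valence 4) → 0 H
  atom 16: N, bond orders sum to 3 (valence 3) → 0 H
Totals → C:12, H:11, N:3, O:1.
In Hill order: C12H11N3O.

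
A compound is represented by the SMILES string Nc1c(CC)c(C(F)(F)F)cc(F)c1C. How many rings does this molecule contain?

In SMILES, each pair of matching ring-closure digits denotes one ring-closing bond; the number of such bonds equals the number of independent rings.
Ring-closure bonds here: 1.

1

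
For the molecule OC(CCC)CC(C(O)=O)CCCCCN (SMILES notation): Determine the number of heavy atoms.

16

Every atom symbol written in the SMILES (organic subset) is one heavy atom; implicit H are not written.
Heavy atoms by element → C:12, N:1, O:3.
Total: 16.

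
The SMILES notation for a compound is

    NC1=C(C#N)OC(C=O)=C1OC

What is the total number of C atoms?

Count every carbon token in the SMILES (each C, including those in ring-closure positions and inside branches).
Carbon count: 7.

7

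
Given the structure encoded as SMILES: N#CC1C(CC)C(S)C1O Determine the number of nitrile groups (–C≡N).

The nitrile motif appears at heavy-atom position 2 in the SMILES.
Other groups present: 1 hydroxyl, 1 thiol.
Nitrile count: 1.

1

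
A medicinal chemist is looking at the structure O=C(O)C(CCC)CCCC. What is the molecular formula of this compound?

C9H18O2

Walk through each heavy atom and fill implicit hydrogens from standard valence (C 4, N 3, O 2, S 2, halogen 1):
  atom 1: O, bond orders sum to 2 (valence 2) → 0 H
  atom 2: C, bond orders sum to 4 (valence 4) → 0 H
  atom 3: O, bond orders sum to 1 (valence 2) → 1 H
  atom 4: C, bond orders sum to 3 (valence 4) → 1 H
  atom 5: C, bond orders sum to 2 (valence 4) → 2 H
  atom 6: C, bond orders sum to 2 (valence 4) → 2 H
  atom 7: C, bond orders sum to 1 (valence 4) → 3 H
  atom 8: C, bond orders sum to 2 (valence 4) → 2 H
  atom 9: C, bond orders sum to 2 (valence 4) → 2 H
  atom 10: C, bond orders sum to 2 (valence 4) → 2 H
  atom 11: C, bond orders sum to 1 (valence 4) → 3 H
Totals → C:9, H:18, O:2.
In Hill order: C9H18O2.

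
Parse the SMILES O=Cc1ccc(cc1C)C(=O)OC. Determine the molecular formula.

C10H10O3

Walk through each heavy atom and fill implicit hydrogens from standard valence (C 4, N 3, O 2, S 2, halogen 1); for lowercase aromatic atoms, an aromatic c carries 1 H when it has two neighbours and 0 H with three, and aromatic n carries 0 H:
  atom 1: O, bond orders sum to 2 (valence 2) → 0 H
  atom 2: C, bond orders sum to 3 (valence 4) → 1 H
  atom 3: aromatic c, 3 neighbours → 0 H
  atom 4: aromatic c, 2 neighbours → 1 H
  atom 5: aromatic c, 2 neighbours → 1 H
  atom 6: aromatic c, 3 neighbours → 0 H
  atom 7: aromatic c, 2 neighbours → 1 H
  atom 8: aromatic c, 3 neighbours → 0 H
  atom 9: C, bond orders sum to 1 (valence 4) → 3 H
  atom 10: C, bond orders sum to 4 (valence 4) → 0 H
  atom 11: O, bond orders sum to 2 (valence 2) → 0 H
  atom 12: O, bond orders sum to 2 (valence 2) → 0 H
  atom 13: C, bond orders sum to 1 (valence 4) → 3 H
Totals → C:10, H:10, O:3.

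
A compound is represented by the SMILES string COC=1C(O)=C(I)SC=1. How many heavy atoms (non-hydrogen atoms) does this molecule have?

Every atom symbol written in the SMILES (organic subset) is one heavy atom; implicit H are not written.
Heavy atoms by element → C:5, I:1, O:2, S:1.
Total: 9.

9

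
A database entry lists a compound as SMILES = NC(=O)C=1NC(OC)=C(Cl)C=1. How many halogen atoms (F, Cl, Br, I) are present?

Halogen atoms appear at heavy-atom position 10 (1×Cl).
Other groups present: 1 amide, 1 ether.
Halogen count: 1.

1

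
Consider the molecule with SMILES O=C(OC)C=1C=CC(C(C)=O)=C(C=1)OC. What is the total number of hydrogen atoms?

12

Walk through each heavy atom and fill implicit hydrogens from standard valence (C 4, N 3, O 2, S 2, halogen 1):
  atom 1: O, bond orders sum to 2 (valence 2) → 0 H
  atom 2: C, bond orders sum to 4 (valence 4) → 0 H
  atom 3: O, bond orders sum to 2 (valence 2) → 0 H
  atom 4: C, bond orders sum to 1 (valence 4) → 3 H
  atom 5: C, bond orders sum to 4 (valence 4) → 0 H
  atom 6: C, bond orders sum to 3 (valence 4) → 1 H
  atom 7: C, bond orders sum to 3 (valence 4) → 1 H
  atom 8: C, bond orders sum to 4 (valence 4) → 0 H
  atom 9: C, bond orders sum to 4 (valence 4) → 0 H
  atom 10: C, bond orders sum to 1 (valence 4) → 3 H
  atom 11: O, bond orders sum to 2 (valence 2) → 0 H
  atom 12: C, bond orders sum to 4 (valence 4) → 0 H
  atom 13: C, bond orders sum to 3 (valence 4) → 1 H
  atom 14: O, bond orders sum to 2 (valence 2) → 0 H
  atom 15: C, bond orders sum to 1 (valence 4) → 3 H
Total hydrogens: 12.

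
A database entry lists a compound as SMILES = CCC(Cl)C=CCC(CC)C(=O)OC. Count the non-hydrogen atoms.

14

Every atom symbol written in the SMILES (organic subset) is one heavy atom; implicit H are not written.
Heavy atoms by element → C:11, Cl:1, O:2.
Total: 14.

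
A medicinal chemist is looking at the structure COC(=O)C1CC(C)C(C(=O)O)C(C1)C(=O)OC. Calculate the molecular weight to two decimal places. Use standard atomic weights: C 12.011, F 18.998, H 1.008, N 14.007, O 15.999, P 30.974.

258.27 g/mol

First, the molecular formula is C12H18O6 (counting implicit H from valence).
  C: 12 × 12.011 = 144.132
  H: 18 × 1.008 = 18.144
  O: 6 × 15.999 = 95.994
Sum: 12×12.011 + 18×1.008 + 6×15.999 = 258.270 → 258.27 g/mol.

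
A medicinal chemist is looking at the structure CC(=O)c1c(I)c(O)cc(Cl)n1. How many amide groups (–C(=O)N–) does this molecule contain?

0

Scan the SMILES for the amide motif — none present.
Groups that are present: 1 hydroxyl, 1 ketone.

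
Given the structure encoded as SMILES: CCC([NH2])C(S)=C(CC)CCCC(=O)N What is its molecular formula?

Walk through each heavy atom and fill implicit hydrogens from standard valence (C 4, N 3, O 2, S 2, halogen 1):
  atom 1: C, bond orders sum to 1 (valence 4) → 3 H
  atom 2: C, bond orders sum to 2 (valence 4) → 2 H
  atom 3: C, bond orders sum to 3 (valence 4) → 1 H
  atom 4: N with explicit H count 2
  atom 5: C, bond orders sum to 4 (valence 4) → 0 H
  atom 6: S, bond orders sum to 1 (valence 2) → 1 H
  atom 7: C, bond orders sum to 4 (valence 4) → 0 H
  atom 8: C, bond orders sum to 2 (valence 4) → 2 H
  atom 9: C, bond orders sum to 1 (valence 4) → 3 H
  atom 10: C, bond orders sum to 2 (valence 4) → 2 H
  atom 11: C, bond orders sum to 2 (valence 4) → 2 H
  atom 12: C, bond orders sum to 2 (valence 4) → 2 H
  atom 13: C, bond orders sum to 4 (valence 4) → 0 H
  atom 14: O, bond orders sum to 2 (valence 2) → 0 H
  atom 15: N, bond orders sum to 1 (valence 3) → 2 H
Totals → C:11, H:22, N:2, O:1, S:1.

C11H22N2OS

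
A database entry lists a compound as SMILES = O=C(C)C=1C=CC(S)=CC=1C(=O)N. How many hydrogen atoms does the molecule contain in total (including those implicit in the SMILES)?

Walk through each heavy atom and fill implicit hydrogens from standard valence (C 4, N 3, O 2, S 2, halogen 1):
  atom 1: O, bond orders sum to 2 (valence 2) → 0 H
  atom 2: C, bond orders sum to 4 (valence 4) → 0 H
  atom 3: C, bond orders sum to 1 (valence 4) → 3 H
  atom 4: C, bond orders sum to 4 (valence 4) → 0 H
  atom 5: C, bond orders sum to 3 (valence 4) → 1 H
  atom 6: C, bond orders sum to 3 (valence 4) → 1 H
  atom 7: C, bond orders sum to 4 (valence 4) → 0 H
  atom 8: S, bond orders sum to 1 (valence 2) → 1 H
  atom 9: C, bond orders sum to 3 (valence 4) → 1 H
  atom 10: C, bond orders sum to 4 (valence 4) → 0 H
  atom 11: C, bond orders sum to 4 (valence 4) → 0 H
  atom 12: O, bond orders sum to 2 (valence 2) → 0 H
  atom 13: N, bond orders sum to 1 (valence 3) → 2 H
Total hydrogens: 9.

9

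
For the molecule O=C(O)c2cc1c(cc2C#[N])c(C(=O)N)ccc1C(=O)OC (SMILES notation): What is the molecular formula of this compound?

Walk through each heavy atom and fill implicit hydrogens from standard valence (C 4, N 3, O 2, S 2, halogen 1); for lowercase aromatic atoms, an aromatic c carries 1 H when it has two neighbours and 0 H with three, and aromatic n carries 0 H:
  atom 1: O, bond orders sum to 2 (valence 2) → 0 H
  atom 2: C, bond orders sum to 4 (valence 4) → 0 H
  atom 3: O, bond orders sum to 1 (valence 2) → 1 H
  atom 4: aromatic c, 3 neighbours → 0 H
  atom 5: aromatic c, 2 neighbours → 1 H
  atom 6: aromatic c, 3 neighbours → 0 H
  atom 7: aromatic c, 3 neighbours → 0 H
  atom 8: aromatic c, 2 neighbours → 1 H
  atom 9: aromatic c, 3 neighbours → 0 H
  atom 10: C, bond orders sum to 4 (valence 4) → 0 H
  atom 11: N with explicit H count 0
  atom 12: aromatic c, 3 neighbours → 0 H
  atom 13: C, bond orders sum to 4 (valence 4) → 0 H
  atom 14: O, bond orders sum to 2 (valence 2) → 0 H
  atom 15: N, bond orders sum to 1 (valence 3) → 2 H
  atom 16: aromatic c, 2 neighbours → 1 H
  atom 17: aromatic c, 2 neighbours → 1 H
  atom 18: aromatic c, 3 neighbours → 0 H
  atom 19: C, bond orders sum to 4 (valence 4) → 0 H
  atom 20: O, bond orders sum to 2 (valence 2) → 0 H
  atom 21: O, bond orders sum to 2 (valence 2) → 0 H
  atom 22: C, bond orders sum to 1 (valence 4) → 3 H
Totals → C:15, H:10, N:2, O:5.

C15H10N2O5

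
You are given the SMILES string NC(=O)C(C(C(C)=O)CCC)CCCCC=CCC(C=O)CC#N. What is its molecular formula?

C19H30N2O3

Walk through each heavy atom and fill implicit hydrogens from standard valence (C 4, N 3, O 2, S 2, halogen 1):
  atom 1: N, bond orders sum to 1 (valence 3) → 2 H
  atom 2: C, bond orders sum to 4 (valence 4) → 0 H
  atom 3: O, bond orders sum to 2 (valence 2) → 0 H
  atom 4: C, bond orders sum to 3 (valence 4) → 1 H
  atom 5: C, bond orders sum to 3 (valence 4) → 1 H
  atom 6: C, bond orders sum to 4 (valence 4) → 0 H
  atom 7: C, bond orders sum to 1 (valence 4) → 3 H
  atom 8: O, bond orders sum to 2 (valence 2) → 0 H
  atom 9: C, bond orders sum to 2 (valence 4) → 2 H
  atom 10: C, bond orders sum to 2 (valence 4) → 2 H
  atom 11: C, bond orders sum to 1 (valence 4) → 3 H
  atom 12: C, bond orders sum to 2 (valence 4) → 2 H
  atom 13: C, bond orders sum to 2 (valence 4) → 2 H
  atom 14: C, bond orders sum to 2 (valence 4) → 2 H
  atom 15: C, bond orders sum to 2 (valence 4) → 2 H
  atom 16: C, bond orders sum to 3 (valence 4) → 1 H
  atom 17: C, bond orders sum to 3 (valence 4) → 1 H
  atom 18: C, bond orders sum to 2 (valence 4) → 2 H
  atom 19: C, bond orders sum to 3 (valence 4) → 1 H
  atom 20: C, bond orders sum to 3 (valence 4) → 1 H
  atom 21: O, bond orders sum to 2 (valence 2) → 0 H
  atom 22: C, bond orders sum to 2 (valence 4) → 2 H
  atom 23: C, bond orders sum to 4 (valence 4) → 0 H
  atom 24: N, bond orders sum to 3 (valence 3) → 0 H
Totals → C:19, H:30, N:2, O:3.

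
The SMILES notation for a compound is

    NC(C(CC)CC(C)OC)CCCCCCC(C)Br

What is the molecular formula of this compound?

C16H34BrNO

Walk through each heavy atom and fill implicit hydrogens from standard valence (C 4, N 3, O 2, S 2, halogen 1):
  atom 1: N, bond orders sum to 1 (valence 3) → 2 H
  atom 2: C, bond orders sum to 3 (valence 4) → 1 H
  atom 3: C, bond orders sum to 3 (valence 4) → 1 H
  atom 4: C, bond orders sum to 2 (valence 4) → 2 H
  atom 5: C, bond orders sum to 1 (valence 4) → 3 H
  atom 6: C, bond orders sum to 2 (valence 4) → 2 H
  atom 7: C, bond orders sum to 3 (valence 4) → 1 H
  atom 8: C, bond orders sum to 1 (valence 4) → 3 H
  atom 9: O, bond orders sum to 2 (valence 2) → 0 H
  atom 10: C, bond orders sum to 1 (valence 4) → 3 H
  atom 11: C, bond orders sum to 2 (valence 4) → 2 H
  atom 12: C, bond orders sum to 2 (valence 4) → 2 H
  atom 13: C, bond orders sum to 2 (valence 4) → 2 H
  atom 14: C, bond orders sum to 2 (valence 4) → 2 H
  atom 15: C, bond orders sum to 2 (valence 4) → 2 H
  atom 16: C, bond orders sum to 2 (valence 4) → 2 H
  atom 17: C, bond orders sum to 3 (valence 4) → 1 H
  atom 18: C, bond orders sum to 1 (valence 4) → 3 H
  atom 19: Br (halogen, monovalent) → 0 H
Totals → C:16, H:34, Br:1, N:1, O:1.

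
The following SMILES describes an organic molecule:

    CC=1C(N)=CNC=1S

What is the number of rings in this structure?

1

In SMILES, each pair of matching ring-closure digits denotes one ring-closing bond; the number of such bonds equals the number of independent rings.
Ring-closure bonds here: 1.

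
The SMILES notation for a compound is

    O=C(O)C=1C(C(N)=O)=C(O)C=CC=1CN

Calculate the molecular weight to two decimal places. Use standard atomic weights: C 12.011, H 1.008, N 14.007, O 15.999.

First, the molecular formula is C9H10N2O4 (counting implicit H from valence).
  C: 9 × 12.011 = 108.099
  H: 10 × 1.008 = 10.080
  N: 2 × 14.007 = 28.014
  O: 4 × 15.999 = 63.996
Sum: 9×12.011 + 10×1.008 + 2×14.007 + 4×15.999 = 210.189 → 210.19 g/mol.

210.19 g/mol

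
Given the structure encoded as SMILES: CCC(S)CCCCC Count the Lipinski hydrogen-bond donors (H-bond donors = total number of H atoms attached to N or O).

Donors: find every N or O and count the H atoms it carries.
  (no N or O atoms present)
Lipinski HBD = 0.

0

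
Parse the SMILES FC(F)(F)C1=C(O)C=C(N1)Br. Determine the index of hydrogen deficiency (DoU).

Molecular formula: C5H3BrF3NO.
DoU = (2C + 2 + N − H − X) / 2, where X is the halogen count and O/S are ignored.
    = (2·5 + 2 + 1 − 3 − 4) / 2 = 6 / 2 = 3.

3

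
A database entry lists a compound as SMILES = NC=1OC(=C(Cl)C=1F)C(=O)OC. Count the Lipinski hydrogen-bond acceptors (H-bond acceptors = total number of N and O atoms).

N atoms: 1; O atoms: 3.
Lipinski HBA = 1 + 3 = 4.

4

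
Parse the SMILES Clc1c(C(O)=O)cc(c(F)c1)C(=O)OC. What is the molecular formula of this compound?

Walk through each heavy atom and fill implicit hydrogens from standard valence (C 4, N 3, O 2, S 2, halogen 1); for lowercase aromatic atoms, an aromatic c carries 1 H when it has two neighbours and 0 H with three, and aromatic n carries 0 H:
  atom 1: Cl (halogen, monovalent) → 0 H
  atom 2: aromatic c, 3 neighbours → 0 H
  atom 3: aromatic c, 3 neighbours → 0 H
  atom 4: C, bond orders sum to 4 (valence 4) → 0 H
  atom 5: O, bond orders sum to 1 (valence 2) → 1 H
  atom 6: O, bond orders sum to 2 (valence 2) → 0 H
  atom 7: aromatic c, 2 neighbours → 1 H
  atom 8: aromatic c, 3 neighbours → 0 H
  atom 9: aromatic c, 3 neighbours → 0 H
  atom 10: F (halogen, monovalent) → 0 H
  atom 11: aromatic c, 2 neighbours → 1 H
  atom 12: C, bond orders sum to 4 (valence 4) → 0 H
  atom 13: O, bond orders sum to 2 (valence 2) → 0 H
  atom 14: O, bond orders sum to 2 (valence 2) → 0 H
  atom 15: C, bond orders sum to 1 (valence 4) → 3 H
Totals → C:9, H:6, Cl:1, F:1, O:4.
In Hill order: C9H6ClFO4.

C9H6ClFO4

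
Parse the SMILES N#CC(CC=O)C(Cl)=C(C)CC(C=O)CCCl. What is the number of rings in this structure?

In SMILES, each pair of matching ring-closure digits denotes one ring-closing bond; the number of such bonds equals the number of independent rings.
Ring-closure bonds here: 0.

0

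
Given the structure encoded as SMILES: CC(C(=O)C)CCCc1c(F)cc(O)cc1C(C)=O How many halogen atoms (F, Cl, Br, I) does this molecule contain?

1

Halogen atoms appear at heavy-atom position 11 (1×F).
Other groups present: 1 hydroxyl, 2 ketone.
Halogen count: 1.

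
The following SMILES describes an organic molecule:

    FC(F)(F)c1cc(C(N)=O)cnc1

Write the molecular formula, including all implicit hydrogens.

Walk through each heavy atom and fill implicit hydrogens from standard valence (C 4, N 3, O 2, S 2, halogen 1); for lowercase aromatic atoms, an aromatic c carries 1 H when it has two neighbours and 0 H with three, and aromatic n carries 0 H:
  atom 1: F (halogen, monovalent) → 0 H
  atom 2: C, bond orders sum to 4 (valence 4) → 0 H
  atom 3: F (halogen, monovalent) → 0 H
  atom 4: F (halogen, monovalent) → 0 H
  atom 5: aromatic c, 3 neighbours → 0 H
  atom 6: aromatic c, 2 neighbours → 1 H
  atom 7: aromatic c, 3 neighbours → 0 H
  atom 8: C, bond orders sum to 4 (valence 4) → 0 H
  atom 9: N, bond orders sum to 1 (valence 3) → 2 H
  atom 10: O, bond orders sum to 2 (valence 2) → 0 H
  atom 11: aromatic c, 2 neighbours → 1 H
  atom 12: aromatic n, 2 neighbours → 0 H
  atom 13: aromatic c, 2 neighbours → 1 H
Totals → C:7, H:5, F:3, N:2, O:1.

C7H5F3N2O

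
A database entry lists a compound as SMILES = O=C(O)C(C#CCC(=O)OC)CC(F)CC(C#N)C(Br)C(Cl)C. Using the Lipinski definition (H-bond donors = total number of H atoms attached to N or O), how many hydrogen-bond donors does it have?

Donors: find every N or O and count the H atoms it carries.
  atom 1 (O): bond orders sum to 2 → 0 H
  atom 3 (O): bond orders sum to 1 → 1 H
  atom 9 (O): bond orders sum to 2 → 0 H
  atom 10 (O): bond orders sum to 2 → 0 H
  atom 18 (N): bond orders sum to 3 → 0 H
Lipinski HBD = 1.

1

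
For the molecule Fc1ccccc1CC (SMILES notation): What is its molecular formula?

Walk through each heavy atom and fill implicit hydrogens from standard valence (C 4, N 3, O 2, S 2, halogen 1); for lowercase aromatic atoms, an aromatic c carries 1 H when it has two neighbours and 0 H with three, and aromatic n carries 0 H:
  atom 1: F (halogen, monovalent) → 0 H
  atom 2: aromatic c, 3 neighbours → 0 H
  atom 3: aromatic c, 2 neighbours → 1 H
  atom 4: aromatic c, 2 neighbours → 1 H
  atom 5: aromatic c, 2 neighbours → 1 H
  atom 6: aromatic c, 2 neighbours → 1 H
  atom 7: aromatic c, 3 neighbours → 0 H
  atom 8: C, bond orders sum to 2 (valence 4) → 2 H
  atom 9: C, bond orders sum to 1 (valence 4) → 3 H
Totals → C:8, H:9, F:1.
In Hill order: C8H9F.

C8H9F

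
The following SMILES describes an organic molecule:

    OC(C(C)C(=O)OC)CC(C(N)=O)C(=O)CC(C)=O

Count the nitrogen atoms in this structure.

Scan the SMILES for N atoms (remember two-letter symbols like Cl and Br are single atoms).
Nitrogen count: 1.

1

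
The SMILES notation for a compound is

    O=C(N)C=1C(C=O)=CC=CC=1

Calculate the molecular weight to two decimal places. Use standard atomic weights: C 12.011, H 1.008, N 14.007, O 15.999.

First, the molecular formula is C8H7NO2 (counting implicit H from valence).
  C: 8 × 12.011 = 96.088
  H: 7 × 1.008 = 7.056
  N: 1 × 14.007 = 14.007
  O: 2 × 15.999 = 31.998
Sum: 8×12.011 + 7×1.008 + 1×14.007 + 2×15.999 = 149.149 → 149.15 g/mol.

149.15 g/mol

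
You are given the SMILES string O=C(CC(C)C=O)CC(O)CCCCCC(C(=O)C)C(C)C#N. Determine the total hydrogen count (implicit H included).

29

Walk through each heavy atom and fill implicit hydrogens from standard valence (C 4, N 3, O 2, S 2, halogen 1):
  atom 1: O, bond orders sum to 2 (valence 2) → 0 H
  atom 2: C, bond orders sum to 4 (valence 4) → 0 H
  atom 3: C, bond orders sum to 2 (valence 4) → 2 H
  atom 4: C, bond orders sum to 3 (valence 4) → 1 H
  atom 5: C, bond orders sum to 1 (valence 4) → 3 H
  atom 6: C, bond orders sum to 3 (valence 4) → 1 H
  atom 7: O, bond orders sum to 2 (valence 2) → 0 H
  atom 8: C, bond orders sum to 2 (valence 4) → 2 H
  atom 9: C, bond orders sum to 3 (valence 4) → 1 H
  atom 10: O, bond orders sum to 1 (valence 2) → 1 H
  atom 11: C, bond orders sum to 2 (valence 4) → 2 H
  atom 12: C, bond orders sum to 2 (valence 4) → 2 H
  atom 13: C, bond orders sum to 2 (valence 4) → 2 H
  atom 14: C, bond orders sum to 2 (valence 4) → 2 H
  atom 15: C, bond orders sum to 2 (valence 4) → 2 H
  atom 16: C, bond orders sum to 3 (valence 4) → 1 H
  atom 17: C, bond orders sum to 4 (valence 4) → 0 H
  atom 18: O, bond orders sum to 2 (valence 2) → 0 H
  atom 19: C, bond orders sum to 1 (valence 4) → 3 H
  atom 20: C, bond orders sum to 3 (valence 4) → 1 H
  atom 21: C, bond orders sum to 1 (valence 4) → 3 H
  atom 22: C, bond orders sum to 4 (valence 4) → 0 H
  atom 23: N, bond orders sum to 3 (valence 3) → 0 H
Total hydrogens: 29.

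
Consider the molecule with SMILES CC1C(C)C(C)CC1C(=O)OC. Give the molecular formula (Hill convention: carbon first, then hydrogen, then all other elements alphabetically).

Walk through each heavy atom and fill implicit hydrogens from standard valence (C 4, N 3, O 2, S 2, halogen 1):
  atom 1: C, bond orders sum to 1 (valence 4) → 3 H
  atom 2: C, bond orders sum to 3 (valence 4) → 1 H
  atom 3: C, bond orders sum to 3 (valence 4) → 1 H
  atom 4: C, bond orders sum to 1 (valence 4) → 3 H
  atom 5: C, bond orders sum to 3 (valence 4) → 1 H
  atom 6: C, bond orders sum to 1 (valence 4) → 3 H
  atom 7: C, bond orders sum to 2 (valence 4) → 2 H
  atom 8: C, bond orders sum to 3 (valence 4) → 1 H
  atom 9: C, bond orders sum to 4 (valence 4) → 0 H
  atom 10: O, bond orders sum to 2 (valence 2) → 0 H
  atom 11: O, bond orders sum to 2 (valence 2) → 0 H
  atom 12: C, bond orders sum to 1 (valence 4) → 3 H
Totals → C:10, H:18, O:2.
In Hill order: C10H18O2.

C10H18O2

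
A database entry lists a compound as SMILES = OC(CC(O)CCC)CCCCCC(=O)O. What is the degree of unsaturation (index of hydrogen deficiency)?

Degree of unsaturation = (number of rings) + (number of π bonds).
Ring closures in the SMILES: 0.
π bonds: 1 double bond (each 1 DoU) → 1 DoU from unsaturation.
Total DoU = 0 + 1 = 1.

1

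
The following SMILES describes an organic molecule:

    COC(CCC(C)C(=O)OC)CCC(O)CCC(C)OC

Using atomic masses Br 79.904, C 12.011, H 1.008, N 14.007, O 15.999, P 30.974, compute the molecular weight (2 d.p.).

304.43 g/mol

First, the molecular formula is C16H32O5 (counting implicit H from valence).
  C: 16 × 12.011 = 192.176
  H: 32 × 1.008 = 32.256
  O: 5 × 15.999 = 79.995
Sum: 16×12.011 + 32×1.008 + 5×15.999 = 304.427 → 304.43 g/mol.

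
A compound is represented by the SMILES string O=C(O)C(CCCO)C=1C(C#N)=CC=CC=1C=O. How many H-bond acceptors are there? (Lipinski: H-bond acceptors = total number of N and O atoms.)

N atoms: 1; O atoms: 4.
Lipinski HBA = 1 + 4 = 5.

5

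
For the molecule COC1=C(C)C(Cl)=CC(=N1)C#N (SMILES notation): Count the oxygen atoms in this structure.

Scan the SMILES for O atoms (remember two-letter symbols like Cl and Br are single atoms).
Oxygen count: 1.

1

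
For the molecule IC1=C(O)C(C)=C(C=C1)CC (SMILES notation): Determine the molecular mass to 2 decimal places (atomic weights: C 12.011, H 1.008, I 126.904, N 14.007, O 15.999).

First, the molecular formula is C9H11IO (counting implicit H from valence).
  C: 9 × 12.011 = 108.099
  H: 11 × 1.008 = 11.088
  I: 1 × 126.904 = 126.904
  O: 1 × 15.999 = 15.999
Sum: 9×12.011 + 11×1.008 + 1×126.904 + 1×15.999 = 262.090 → 262.09 g/mol.

262.09 g/mol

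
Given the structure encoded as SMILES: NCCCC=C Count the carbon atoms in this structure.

Count every carbon token in the SMILES (each C, including those in ring-closure positions and inside branches).
Carbon count: 5.

5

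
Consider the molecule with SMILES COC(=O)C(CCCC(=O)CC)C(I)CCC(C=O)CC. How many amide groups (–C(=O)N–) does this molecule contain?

0

Scan the SMILES for the amide motif — none present.
Groups that are present: 1 aldehyde, 1 ester, 1 ketone.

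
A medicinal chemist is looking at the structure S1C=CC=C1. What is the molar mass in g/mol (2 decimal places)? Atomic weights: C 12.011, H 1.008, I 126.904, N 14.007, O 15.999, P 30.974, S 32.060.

First, the molecular formula is C4H4S (counting implicit H from valence).
  C: 4 × 12.011 = 48.044
  H: 4 × 1.008 = 4.032
  S: 1 × 32.060 = 32.060
Sum: 4×12.011 + 4×1.008 + 1×32.060 = 84.136 → 84.14 g/mol.

84.14 g/mol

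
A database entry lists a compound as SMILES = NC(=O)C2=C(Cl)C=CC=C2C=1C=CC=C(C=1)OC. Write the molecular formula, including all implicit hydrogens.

C14H12ClNO2

Walk through each heavy atom and fill implicit hydrogens from standard valence (C 4, N 3, O 2, S 2, halogen 1):
  atom 1: N, bond orders sum to 1 (valence 3) → 2 H
  atom 2: C, bond orders sum to 4 (valence 4) → 0 H
  atom 3: O, bond orders sum to 2 (valence 2) → 0 H
  atom 4: C, bond orders sum to 4 (valence 4) → 0 H
  atom 5: C, bond orders sum to 4 (valence 4) → 0 H
  atom 6: Cl (halogen, monovalent) → 0 H
  atom 7: C, bond orders sum to 3 (valence 4) → 1 H
  atom 8: C, bond orders sum to 3 (valence 4) → 1 H
  atom 9: C, bond orders sum to 3 (valence 4) → 1 H
  atom 10: C, bond orders sum to 4 (valence 4) → 0 H
  atom 11: C, bond orders sum to 4 (valence 4) → 0 H
  atom 12: C, bond orders sum to 3 (valence 4) → 1 H
  atom 13: C, bond orders sum to 3 (valence 4) → 1 H
  atom 14: C, bond orders sum to 3 (valence 4) → 1 H
  atom 15: C, bond orders sum to 4 (valence 4) → 0 H
  atom 16: C, bond orders sum to 3 (valence 4) → 1 H
  atom 17: O, bond orders sum to 2 (valence 2) → 0 H
  atom 18: C, bond orders sum to 1 (valence 4) → 3 H
Totals → C:14, H:12, Cl:1, N:1, O:2.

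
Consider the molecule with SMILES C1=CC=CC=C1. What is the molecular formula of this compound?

Walk through each heavy atom and fill implicit hydrogens from standard valence (C 4, N 3, O 2, S 2, halogen 1):
  atom 1: C, bond orders sum to 3 (valence 4) → 1 H
  atom 2: C, bond orders sum to 3 (valence 4) → 1 H
  atom 3: C, bond orders sum to 3 (valence 4) → 1 H
  atom 4: C, bond orders sum to 3 (valence 4) → 1 H
  atom 5: C, bond orders sum to 3 (valence 4) → 1 H
  atom 6: C, bond orders sum to 3 (valence 4) → 1 H
Totals → C:6, H:6.
In Hill order: C6H6.

C6H6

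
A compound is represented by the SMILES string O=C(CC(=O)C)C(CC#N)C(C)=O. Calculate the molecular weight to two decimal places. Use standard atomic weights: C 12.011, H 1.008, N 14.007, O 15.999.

First, the molecular formula is C9H11NO3 (counting implicit H from valence).
  C: 9 × 12.011 = 108.099
  H: 11 × 1.008 = 11.088
  N: 1 × 14.007 = 14.007
  O: 3 × 15.999 = 47.997
Sum: 9×12.011 + 11×1.008 + 1×14.007 + 3×15.999 = 181.191 → 181.19 g/mol.

181.19 g/mol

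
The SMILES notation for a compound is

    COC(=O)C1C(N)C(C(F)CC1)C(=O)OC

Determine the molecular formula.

Walk through each heavy atom and fill implicit hydrogens from standard valence (C 4, N 3, O 2, S 2, halogen 1):
  atom 1: C, bond orders sum to 1 (valence 4) → 3 H
  atom 2: O, bond orders sum to 2 (valence 2) → 0 H
  atom 3: C, bond orders sum to 4 (valence 4) → 0 H
  atom 4: O, bond orders sum to 2 (valence 2) → 0 H
  atom 5: C, bond orders sum to 3 (valence 4) → 1 H
  atom 6: C, bond orders sum to 3 (valence 4) → 1 H
  atom 7: N, bond orders sum to 1 (valence 3) → 2 H
  atom 8: C, bond orders sum to 3 (valence 4) → 1 H
  atom 9: C, bond orders sum to 3 (valence 4) → 1 H
  atom 10: F (halogen, monovalent) → 0 H
  atom 11: C, bond orders sum to 2 (valence 4) → 2 H
  atom 12: C, bond orders sum to 2 (valence 4) → 2 H
  atom 13: C, bond orders sum to 4 (valence 4) → 0 H
  atom 14: O, bond orders sum to 2 (valence 2) → 0 H
  atom 15: O, bond orders sum to 2 (valence 2) → 0 H
  atom 16: C, bond orders sum to 1 (valence 4) → 3 H
Totals → C:10, H:16, F:1, N:1, O:4.

C10H16FNO4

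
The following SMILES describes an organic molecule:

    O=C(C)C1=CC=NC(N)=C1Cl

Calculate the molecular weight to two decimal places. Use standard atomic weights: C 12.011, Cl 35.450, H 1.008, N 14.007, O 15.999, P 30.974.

170.60 g/mol

First, the molecular formula is C7H7ClN2O (counting implicit H from valence).
  C: 7 × 12.011 = 84.077
  Cl: 1 × 35.450 = 35.450
  H: 7 × 1.008 = 7.056
  N: 2 × 14.007 = 28.014
  O: 1 × 15.999 = 15.999
Sum: 7×12.011 + 1×35.450 + 7×1.008 + 2×14.007 + 1×15.999 = 170.596 → 170.60 g/mol.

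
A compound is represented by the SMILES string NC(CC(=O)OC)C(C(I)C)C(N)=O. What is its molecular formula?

C8H15IN2O3

Walk through each heavy atom and fill implicit hydrogens from standard valence (C 4, N 3, O 2, S 2, halogen 1):
  atom 1: N, bond orders sum to 1 (valence 3) → 2 H
  atom 2: C, bond orders sum to 3 (valence 4) → 1 H
  atom 3: C, bond orders sum to 2 (valence 4) → 2 H
  atom 4: C, bond orders sum to 4 (valence 4) → 0 H
  atom 5: O, bond orders sum to 2 (valence 2) → 0 H
  atom 6: O, bond orders sum to 2 (valence 2) → 0 H
  atom 7: C, bond orders sum to 1 (valence 4) → 3 H
  atom 8: C, bond orders sum to 3 (valence 4) → 1 H
  atom 9: C, bond orders sum to 3 (valence 4) → 1 H
  atom 10: I (halogen, monovalent) → 0 H
  atom 11: C, bond orders sum to 1 (valence 4) → 3 H
  atom 12: C, bond orders sum to 4 (valence 4) → 0 H
  atom 13: N, bond orders sum to 1 (valence 3) → 2 H
  atom 14: O, bond orders sum to 2 (valence 2) → 0 H
Totals → C:8, H:15, I:1, N:2, O:3.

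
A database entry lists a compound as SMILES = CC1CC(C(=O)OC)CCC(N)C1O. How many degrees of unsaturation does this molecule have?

2

Molecular formula: C10H19NO3.
DoU = (2C + 2 + N − H − X) / 2, where X is the halogen count and O/S are ignored.
    = (2·10 + 2 + 1 − 19 − 0) / 2 = 4 / 2 = 2.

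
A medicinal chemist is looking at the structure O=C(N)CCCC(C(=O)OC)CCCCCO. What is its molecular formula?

C12H23NO4

Walk through each heavy atom and fill implicit hydrogens from standard valence (C 4, N 3, O 2, S 2, halogen 1):
  atom 1: O, bond orders sum to 2 (valence 2) → 0 H
  atom 2: C, bond orders sum to 4 (valence 4) → 0 H
  atom 3: N, bond orders sum to 1 (valence 3) → 2 H
  atom 4: C, bond orders sum to 2 (valence 4) → 2 H
  atom 5: C, bond orders sum to 2 (valence 4) → 2 H
  atom 6: C, bond orders sum to 2 (valence 4) → 2 H
  atom 7: C, bond orders sum to 3 (valence 4) → 1 H
  atom 8: C, bond orders sum to 4 (valence 4) → 0 H
  atom 9: O, bond orders sum to 2 (valence 2) → 0 H
  atom 10: O, bond orders sum to 2 (valence 2) → 0 H
  atom 11: C, bond orders sum to 1 (valence 4) → 3 H
  atom 12: C, bond orders sum to 2 (valence 4) → 2 H
  atom 13: C, bond orders sum to 2 (valence 4) → 2 H
  atom 14: C, bond orders sum to 2 (valence 4) → 2 H
  atom 15: C, bond orders sum to 2 (valence 4) → 2 H
  atom 16: C, bond orders sum to 2 (valence 4) → 2 H
  atom 17: O, bond orders sum to 1 (valence 2) → 1 H
Totals → C:12, H:23, N:1, O:4.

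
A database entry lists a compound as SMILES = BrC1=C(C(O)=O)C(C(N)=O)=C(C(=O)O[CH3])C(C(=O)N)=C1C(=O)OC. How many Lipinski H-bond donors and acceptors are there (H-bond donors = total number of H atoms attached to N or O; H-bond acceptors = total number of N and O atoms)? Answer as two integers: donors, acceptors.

5, 10

Donors: find every N or O and count the H atoms it carries.
  atom 5 (O): bond orders sum to 1 → 1 H
  atom 6 (O): bond orders sum to 2 → 0 H
  atom 9 (N): bond orders sum to 1 → 2 H
  atom 10 (O): bond orders sum to 2 → 0 H
  atom 13 (O): bond orders sum to 2 → 0 H
  atom 14 (O): bond orders sum to 2 → 0 H
  atom 18 (O): bond orders sum to 2 → 0 H
  atom 19 (N): bond orders sum to 1 → 2 H
  atom 22 (O): bond orders sum to 2 → 0 H
  atom 23 (O): bond orders sum to 2 → 0 H
Lipinski HBD = 5.
Acceptors: N atoms = 2, O atoms = 8 → HBA = 10.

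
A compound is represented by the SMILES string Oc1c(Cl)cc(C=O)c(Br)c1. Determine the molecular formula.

Walk through each heavy atom and fill implicit hydrogens from standard valence (C 4, N 3, O 2, S 2, halogen 1); for lowercase aromatic atoms, an aromatic c carries 1 H when it has two neighbours and 0 H with three, and aromatic n carries 0 H:
  atom 1: O, bond orders sum to 1 (valence 2) → 1 H
  atom 2: aromatic c, 3 neighbours → 0 H
  atom 3: aromatic c, 3 neighbours → 0 H
  atom 4: Cl (halogen, monovalent) → 0 H
  atom 5: aromatic c, 2 neighbours → 1 H
  atom 6: aromatic c, 3 neighbours → 0 H
  atom 7: C, bond orders sum to 3 (valence 4) → 1 H
  atom 8: O, bond orders sum to 2 (valence 2) → 0 H
  atom 9: aromatic c, 3 neighbours → 0 H
  atom 10: Br (halogen, monovalent) → 0 H
  atom 11: aromatic c, 2 neighbours → 1 H
Totals → C:7, H:4, Br:1, Cl:1, O:2.

C7H4BrClO2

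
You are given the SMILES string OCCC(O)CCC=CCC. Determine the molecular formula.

C9H18O2

Walk through each heavy atom and fill implicit hydrogens from standard valence (C 4, N 3, O 2, S 2, halogen 1):
  atom 1: O, bond orders sum to 1 (valence 2) → 1 H
  atom 2: C, bond orders sum to 2 (valence 4) → 2 H
  atom 3: C, bond orders sum to 2 (valence 4) → 2 H
  atom 4: C, bond orders sum to 3 (valence 4) → 1 H
  atom 5: O, bond orders sum to 1 (valence 2) → 1 H
  atom 6: C, bond orders sum to 2 (valence 4) → 2 H
  atom 7: C, bond orders sum to 2 (valence 4) → 2 H
  atom 8: C, bond orders sum to 3 (valence 4) → 1 H
  atom 9: C, bond orders sum to 3 (valence 4) → 1 H
  atom 10: C, bond orders sum to 2 (valence 4) → 2 H
  atom 11: C, bond orders sum to 1 (valence 4) → 3 H
Totals → C:9, H:18, O:2.
In Hill order: C9H18O2.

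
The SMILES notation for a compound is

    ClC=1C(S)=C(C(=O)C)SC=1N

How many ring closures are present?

1

In SMILES, each pair of matching ring-closure digits denotes one ring-closing bond; the number of such bonds equals the number of independent rings.
Ring-closure bonds here: 1.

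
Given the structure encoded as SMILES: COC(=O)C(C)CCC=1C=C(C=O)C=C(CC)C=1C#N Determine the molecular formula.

C16H19NO3

Walk through each heavy atom and fill implicit hydrogens from standard valence (C 4, N 3, O 2, S 2, halogen 1):
  atom 1: C, bond orders sum to 1 (valence 4) → 3 H
  atom 2: O, bond orders sum to 2 (valence 2) → 0 H
  atom 3: C, bond orders sum to 4 (valence 4) → 0 H
  atom 4: O, bond orders sum to 2 (valence 2) → 0 H
  atom 5: C, bond orders sum to 3 (valence 4) → 1 H
  atom 6: C, bond orders sum to 1 (valence 4) → 3 H
  atom 7: C, bond orders sum to 2 (valence 4) → 2 H
  atom 8: C, bond orders sum to 2 (valence 4) → 2 H
  atom 9: C, bond orders sum to 4 (valence 4) → 0 H
  atom 10: C, bond orders sum to 3 (valence 4) → 1 H
  atom 11: C, bond orders sum to 4 (valence 4) → 0 H
  atom 12: C, bond orders sum to 3 (valence 4) → 1 H
  atom 13: O, bond orders sum to 2 (valence 2) → 0 H
  atom 14: C, bond orders sum to 3 (valence 4) → 1 H
  atom 15: C, bond orders sum to 4 (valence 4) → 0 H
  atom 16: C, bond orders sum to 2 (valence 4) → 2 H
  atom 17: C, bond orders sum to 1 (valence 4) → 3 H
  atom 18: C, bond orders sum to 4 (valence 4) → 0 H
  atom 19: C, bond orders sum to 4 (valence 4) → 0 H
  atom 20: N, bond orders sum to 3 (valence 3) → 0 H
Totals → C:16, H:19, N:1, O:3.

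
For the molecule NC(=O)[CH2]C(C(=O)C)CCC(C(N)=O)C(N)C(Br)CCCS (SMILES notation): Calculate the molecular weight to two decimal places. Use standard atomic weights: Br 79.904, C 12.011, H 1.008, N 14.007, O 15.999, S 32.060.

First, the molecular formula is C14H26BrN3O3S (counting implicit H from valence).
  Br: 1 × 79.904 = 79.904
  C: 14 × 12.011 = 168.154
  H: 26 × 1.008 = 26.208
  N: 3 × 14.007 = 42.021
  O: 3 × 15.999 = 47.997
  S: 1 × 32.060 = 32.060
Sum: 1×79.904 + 14×12.011 + 26×1.008 + 3×14.007 + 3×15.999 + 1×32.060 = 396.344 → 396.34 g/mol.

396.34 g/mol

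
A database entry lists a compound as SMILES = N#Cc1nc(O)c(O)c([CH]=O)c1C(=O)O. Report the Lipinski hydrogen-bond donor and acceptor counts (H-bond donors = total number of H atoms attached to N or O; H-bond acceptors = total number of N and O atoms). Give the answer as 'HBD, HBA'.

3, 7

Donors: find every N or O and count the H atoms it carries.
  atom 1 (N): bond orders sum to 3 → 0 H
  atom 4 (N): bond orders sum to 3 → 0 H
  atom 6 (O): bond orders sum to 1 → 1 H
  atom 8 (O): bond orders sum to 1 → 1 H
  atom 11 (O): bond orders sum to 2 → 0 H
  atom 14 (O): bond orders sum to 2 → 0 H
  atom 15 (O): bond orders sum to 1 → 1 H
Lipinski HBD = 3.
Acceptors: N atoms = 2, O atoms = 5 → HBA = 7.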